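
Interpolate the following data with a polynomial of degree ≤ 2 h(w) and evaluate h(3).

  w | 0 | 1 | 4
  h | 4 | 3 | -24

-11

Evaluate each Lagrange basis at w = 3:
L_0(3) = (2)·(-1)/[(-1)·(-4)] = -1/2
L_1(3) = (3)·(-1)/[(1)·(-3)] = 1
L_2(3) = (3)·(2)/[(4)·(3)] = 1/2
Sum: 4·(-1/2) + 3·(1) + (-24)·(1/2) = -11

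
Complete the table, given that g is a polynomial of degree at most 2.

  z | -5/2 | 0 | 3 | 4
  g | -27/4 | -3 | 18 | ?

The 3 known values determine g uniquely (degree ≤ 2).
Evaluate each Lagrange basis at z = 4:
L_0(4) = (4)·(1)/[(-5/2)·(-11/2)] = 16/55
L_1(4) = (13/2)·(1)/[(5/2)·(-3)] = -13/15
L_2(4) = (13/2)·(4)/[(11/2)·(3)] = 52/33
Sum: (-27/4)·(16/55) + (-3)·(-13/15) + 18·(52/33) = 29

29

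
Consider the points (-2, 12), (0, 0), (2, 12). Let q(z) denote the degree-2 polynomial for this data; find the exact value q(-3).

Using Newton's divided-difference form:
q[-2,0] = (0 - 12) / (0 - (-2)) = -6
q[0,2] = (12 - 0) / (2 - 0) = 6
q[-2,0,2] = (6 - (-6)) / (2 - (-2)) = 3
q(-3) = 12 + (-6)·(-1) + 3·(-1)·(-3) = 27

27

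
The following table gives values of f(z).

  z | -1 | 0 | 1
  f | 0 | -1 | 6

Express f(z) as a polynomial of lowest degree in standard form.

Build the Lagrange basis polynomials:
L_0(z) = z(z - 1) / [2] = (1/2)z^2 - (1/2)z
L_1(z) = (z + 1)(z - 1) / [-1] = -z^2 + 1
L_2(z) = (z + 1)z / [2] = (1/2)z^2 + (1/2)z
f(z) = 0·L_0 + (-1)·L_1 + 6·L_2
  0·L_0(z) = 0
  (-1)·L_1(z) = z^2 - 1
  6·L_2(z) = 3z^2 + 3z
Adding term by term: 4z^2 + 3z - 1

f(z) = 4z^2 + 3z - 1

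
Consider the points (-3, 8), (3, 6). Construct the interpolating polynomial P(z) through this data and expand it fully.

L_0(z) = (z - 3) / [-6] = -(1/6)z + 1/2
L_1(z) = (z + 3) / [6] = (1/6)z + 1/2
P(z) = 8·L_0 + 6·L_1
  8·L_0(z) = -(4/3)z + 4
  6·L_1(z) = z + 3
Adding term by term: -(1/3)z + 7

P(z) = -(1/3)z + 7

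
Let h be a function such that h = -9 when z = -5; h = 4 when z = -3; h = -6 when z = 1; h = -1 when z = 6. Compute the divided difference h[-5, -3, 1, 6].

17/99

h[-5,-3] = (4 - (-9)) / (-3 - (-5)) = 13/2
h[-3,1] = (-6 - 4) / (1 - (-3)) = -5/2
h[1,6] = (-1 - (-6)) / (6 - 1) = 1
h[-5,-3,1] = (-5/2 - 13/2) / (1 - (-5)) = -3/2
h[-3,1,6] = (1 - (-5/2)) / (6 - (-3)) = 7/18
h[-5,-3,1,6] = (7/18 - (-3/2)) / (6 - (-5)) = 17/99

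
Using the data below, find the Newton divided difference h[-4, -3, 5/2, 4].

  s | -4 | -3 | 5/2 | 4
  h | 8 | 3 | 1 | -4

h[-4,-3] = (3 - 8) / (-3 - (-4)) = -5
h[-3,5/2] = (1 - 3) / (5/2 - (-3)) = -4/11
h[5/2,4] = (-4 - 1) / (4 - 5/2) = -10/3
h[-4,-3,5/2] = (-4/11 - (-5)) / (5/2 - (-4)) = 102/143
h[-3,5/2,4] = (-10/3 - (-4/11)) / (4 - (-3)) = -14/33
h[-4,-3,5/2,4] = (-14/33 - 102/143) / (4 - (-4)) = -61/429

-61/429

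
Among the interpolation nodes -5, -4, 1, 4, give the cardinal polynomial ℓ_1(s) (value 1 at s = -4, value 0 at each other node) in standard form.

ℓ_1(s) = (s + 5)(s - 1)(s - 4) / [(1)·(-5)·(-8)]
       = (s^3 - 21s + 20) / (40)

ℓ_1(s) = (1/40)s^3 - (21/40)s + 1/2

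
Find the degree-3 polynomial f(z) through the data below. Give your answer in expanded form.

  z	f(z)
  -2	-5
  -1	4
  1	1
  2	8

f(z) = (19/12)z^3 - (1/3)z^2 - (37/12)z + 17/6

L_0(z) = (z + 1)(z - 1)(z - 2) / [-12] = -(1/12)z^3 + (1/6)z^2 + (1/12)z - 1/6
L_1(z) = (z + 2)(z - 1)(z - 2) / [6] = (1/6)z^3 - (1/6)z^2 - (2/3)z + 2/3
L_2(z) = (z + 2)(z + 1)(z - 2) / [-6] = -(1/6)z^3 - (1/6)z^2 + (2/3)z + 2/3
L_3(z) = (z + 2)(z + 1)(z - 1) / [12] = (1/12)z^3 + (1/6)z^2 - (1/12)z - 1/6
f(z) = (-5)·L_0 + 4·L_1 + 1·L_2 + 8·L_3
  (-5)·L_0(z) = (5/12)z^3 - (5/6)z^2 - (5/12)z + 5/6
  4·L_1(z) = (2/3)z^3 - (2/3)z^2 - (8/3)z + 8/3
  1·L_2(z) = -(1/6)z^3 - (1/6)z^2 + (2/3)z + 2/3
  8·L_3(z) = (2/3)z^3 + (4/3)z^2 - (2/3)z - 4/3
Adding term by term: (19/12)z^3 - (1/3)z^2 - (37/12)z + 17/6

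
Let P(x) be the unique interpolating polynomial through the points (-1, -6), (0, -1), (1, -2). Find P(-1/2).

-11/4

Evaluate each Lagrange basis at x = -1/2:
L_0(-1/2) = (-1/2)·(-3/2)/[(-1)·(-2)] = 3/8
L_1(-1/2) = (1/2)·(-3/2)/[(1)·(-1)] = 3/4
L_2(-1/2) = (1/2)·(-1/2)/[(2)·(1)] = -1/8
Sum: (-6)·(3/8) + (-1)·(3/4) + (-2)·(-1/8) = -11/4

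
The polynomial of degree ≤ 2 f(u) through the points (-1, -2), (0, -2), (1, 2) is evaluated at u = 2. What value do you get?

L_0(2) = (2)·(1)/[(-1)·(-2)] = 1
L_1(2) = (3)·(1)/[(1)·(-1)] = -3
L_2(2) = (3)·(2)/[(2)·(1)] = 3
Sum: (-2)·(1) + (-2)·(-3) + 2·(3) = 10

10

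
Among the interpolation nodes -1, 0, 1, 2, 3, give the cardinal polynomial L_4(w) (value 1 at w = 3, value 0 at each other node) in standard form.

L_4(w) = (1/24)w^4 - (1/12)w^3 - (1/24)w^2 + (1/12)w

L_4(w) = (w + 1)w(w - 1)(w - 2) / [(4)·(3)·(2)·(1)]
       = (w^4 - 2w^3 - w^2 + 2w) / (24)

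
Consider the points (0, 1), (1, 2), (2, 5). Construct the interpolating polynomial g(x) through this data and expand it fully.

g(x) = x^2 + 1

Build the Lagrange basis polynomials:
L_0(x) = (x - 1)(x - 2) / [2] = (1/2)x^2 - (3/2)x + 1
L_1(x) = x(x - 2) / [-1] = -x^2 + 2x
L_2(x) = x(x - 1) / [2] = (1/2)x^2 - (1/2)x
g(x) = 1·L_0 + 2·L_1 + 5·L_2
  1·L_0(x) = (1/2)x^2 - (3/2)x + 1
  2·L_1(x) = -2x^2 + 4x
  5·L_2(x) = (5/2)x^2 - (5/2)x
Adding term by term: x^2 + 1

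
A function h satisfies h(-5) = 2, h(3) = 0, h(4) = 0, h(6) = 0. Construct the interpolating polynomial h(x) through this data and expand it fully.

L_0(x) = (x - 3)(x - 4)(x - 6) / [-792] = -(1/792)x^3 + (13/792)x^2 - (3/44)x + 1/11
L_1(x) = (x + 5)(x - 4)(x - 6) / [24] = (1/24)x^3 - (5/24)x^2 - (13/12)x + 5
L_2(x) = (x + 5)(x - 3)(x - 6) / [-18] = -(1/18)x^3 + (2/9)x^2 + (3/2)x - 5
L_3(x) = (x + 5)(x - 3)(x - 4) / [66] = (1/66)x^3 - (1/33)x^2 - (23/66)x + 10/11
h(x) = 2·L_0 + 0·L_1 + 0·L_2 + 0·L_3
  2·L_0(x) = -(1/396)x^3 + (13/396)x^2 - (3/22)x + 2/11
  0·L_1(x) = 0
  0·L_2(x) = 0
  0·L_3(x) = 0
Adding term by term: -(1/396)x^3 + (13/396)x^2 - (3/22)x + 2/11

h(x) = -(1/396)x^3 + (13/396)x^2 - (3/22)x + 2/11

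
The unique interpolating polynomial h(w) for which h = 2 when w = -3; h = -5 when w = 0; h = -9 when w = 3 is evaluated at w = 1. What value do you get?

Evaluate each Lagrange basis at w = 1:
L_0(1) = (1)·(-2)/[(-3)·(-6)] = -1/9
L_1(1) = (4)·(-2)/[(3)·(-3)] = 8/9
L_2(1) = (4)·(1)/[(6)·(3)] = 2/9
Sum: 2·(-1/9) + (-5)·(8/9) + (-9)·(2/9) = -20/3

-20/3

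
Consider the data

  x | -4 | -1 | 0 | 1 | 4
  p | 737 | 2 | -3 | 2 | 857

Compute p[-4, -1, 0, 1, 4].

3

p[-4,-1] = (2 - 737) / (-1 - (-4)) = -245
p[-1,0] = (-3 - 2) / (0 - (-1)) = -5
p[0,1] = (2 - (-3)) / (1 - 0) = 5
p[1,4] = (857 - 2) / (4 - 1) = 285
p[-4,-1,0] = (-5 - (-245)) / (0 - (-4)) = 60
p[-1,0,1] = (5 - (-5)) / (1 - (-1)) = 5
p[0,1,4] = (285 - 5) / (4 - 0) = 70
p[-4,-1,0,1] = (5 - 60) / (1 - (-4)) = -11
p[-1,0,1,4] = (70 - 5) / (4 - (-1)) = 13
p[-4,-1,0,1,4] = (13 - (-11)) / (4 - (-4)) = 3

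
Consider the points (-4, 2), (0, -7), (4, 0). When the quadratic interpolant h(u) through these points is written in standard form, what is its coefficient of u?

Build the Lagrange basis polynomials:
L_0(u) = u(u - 4) / [32] = (1/32)u^2 - (1/8)u
L_1(u) = (u + 4)(u - 4) / [-16] = -(1/16)u^2 + 1
L_2(u) = (u + 4)u / [32] = (1/32)u^2 + (1/8)u
h(u) = 2·L_0 + (-7)·L_1 + 0·L_2
Only the coefficient of u is needed; take it from each L_i and combine:
2·(-1/8) + (-7)·(0) + 0·(1/8) = -1/4

-1/4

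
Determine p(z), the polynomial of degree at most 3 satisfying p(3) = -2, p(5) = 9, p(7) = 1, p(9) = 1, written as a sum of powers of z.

Newton's divided differences:
p[3,5] = (9 - (-2)) / (5 - 3) = 11/2
p[5,7] = (1 - 9) / (7 - 5) = -4
p[7,9] = (1 - 1) / (9 - 7) = 0
p[3,5,7] = (-4 - 11/2) / (7 - 3) = -19/8
p[5,7,9] = (0 - (-4)) / (9 - 5) = 1
p[3,5,7,9] = (1 - (-19/8)) / (9 - 3) = 9/16
p(z) = -2 + (11/2)·(z - 3) + (-19/8)·(z - 3)(z - 5) + (9/16)·(z - 3)(z - 5)(z - 7)
Expanding: p(z) = (9/16)z^3 - (173/16)z^2 + (1031/16)z - 1811/16

p(z) = (9/16)z^3 - (173/16)z^2 + (1031/16)z - 1811/16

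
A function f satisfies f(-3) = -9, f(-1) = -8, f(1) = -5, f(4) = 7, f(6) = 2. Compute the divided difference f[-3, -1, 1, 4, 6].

-41/1260

f[-3,-1] = (-8 - (-9)) / (-1 - (-3)) = 1/2
f[-1,1] = (-5 - (-8)) / (1 - (-1)) = 3/2
f[1,4] = (7 - (-5)) / (4 - 1) = 4
f[4,6] = (2 - 7) / (6 - 4) = -5/2
f[-3,-1,1] = (3/2 - 1/2) / (1 - (-3)) = 1/4
f[-1,1,4] = (4 - 3/2) / (4 - (-1)) = 1/2
f[1,4,6] = (-5/2 - 4) / (6 - 1) = -13/10
f[-3,-1,1,4] = (1/2 - 1/4) / (4 - (-3)) = 1/28
f[-1,1,4,6] = (-13/10 - 1/2) / (6 - (-1)) = -9/35
f[-3,-1,1,4,6] = (-9/35 - 1/28) / (6 - (-3)) = -41/1260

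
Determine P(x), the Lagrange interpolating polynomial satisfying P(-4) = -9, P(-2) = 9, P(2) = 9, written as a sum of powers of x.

P(x) = -(3/2)x^2 + 15

L_0(x) = (x + 2)(x - 2) / [12] = (1/12)x^2 - 1/3
L_1(x) = (x + 4)(x - 2) / [-8] = -(1/8)x^2 - (1/4)x + 1
L_2(x) = (x + 4)(x + 2) / [24] = (1/24)x^2 + (1/4)x + 1/3
P(x) = (-9)·L_0 + 9·L_1 + 9·L_2
  (-9)·L_0(x) = -(3/4)x^2 + 3
  9·L_1(x) = -(9/8)x^2 - (9/4)x + 9
  9·L_2(x) = (3/8)x^2 + (9/4)x + 3
Adding term by term: -(3/2)x^2 + 15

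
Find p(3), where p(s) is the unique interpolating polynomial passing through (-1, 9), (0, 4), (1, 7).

Evaluate each Lagrange basis at s = 3:
L_0(3) = (3)·(2)/[(-1)·(-2)] = 3
L_1(3) = (4)·(2)/[(1)·(-1)] = -8
L_2(3) = (4)·(3)/[(2)·(1)] = 6
Sum: 9·(3) + 4·(-8) + 7·(6) = 37

37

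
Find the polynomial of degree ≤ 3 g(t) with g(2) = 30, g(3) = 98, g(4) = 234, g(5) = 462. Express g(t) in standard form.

g(t) = 4t^3 - 2t^2 + 2t + 2

Build the Lagrange basis polynomials:
L_0(t) = (t - 3)(t - 4)(t - 5) / [-6] = -(1/6)t^3 + 2t^2 - (47/6)t + 10
L_1(t) = (t - 2)(t - 4)(t - 5) / [2] = (1/2)t^3 - (11/2)t^2 + 19t - 20
L_2(t) = (t - 2)(t - 3)(t - 5) / [-2] = -(1/2)t^3 + 5t^2 - (31/2)t + 15
L_3(t) = (t - 2)(t - 3)(t - 4) / [6] = (1/6)t^3 - (3/2)t^2 + (13/3)t - 4
g(t) = 30·L_0 + 98·L_1 + 234·L_2 + 462·L_3
  30·L_0(t) = -5t^3 + 60t^2 - 235t + 300
  98·L_1(t) = 49t^3 - 539t^2 + 1862t - 1960
  234·L_2(t) = -117t^3 + 1170t^2 - 3627t + 3510
  462·L_3(t) = 77t^3 - 693t^2 + 2002t - 1848
Adding term by term: 4t^3 - 2t^2 + 2t + 2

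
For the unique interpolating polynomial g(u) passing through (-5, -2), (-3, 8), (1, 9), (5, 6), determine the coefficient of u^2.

L_0(u) = (u + 3)(u - 1)(u - 5) / [-120] = -(1/120)u^3 + (1/40)u^2 + (13/120)u - 1/8
L_1(u) = (u + 5)(u - 1)(u - 5) / [64] = (1/64)u^3 - (1/64)u^2 - (25/64)u + 25/64
L_2(u) = (u + 5)(u + 3)(u - 5) / [-96] = -(1/96)u^3 - (1/32)u^2 + (25/96)u + 25/32
L_3(u) = (u + 5)(u + 3)(u - 1) / [320] = (1/320)u^3 + (7/320)u^2 + (7/320)u - 3/64
g(u) = (-2)·L_0 + 8·L_1 + 9·L_2 + 6·L_3
Only the coefficient of u^2 is needed; take it from each L_i and combine:
(-2)·(1/40) + 8·(-1/64) + 9·(-1/32) + 6·(7/320) = -13/40

-13/40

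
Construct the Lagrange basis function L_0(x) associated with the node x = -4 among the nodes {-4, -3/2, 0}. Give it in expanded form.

L_0(x) = (x + 3/2)x / [(-5/2)·(-4)]
       = (x^2 + (3/2)x) / (10)

L_0(x) = (1/10)x^2 + (3/20)x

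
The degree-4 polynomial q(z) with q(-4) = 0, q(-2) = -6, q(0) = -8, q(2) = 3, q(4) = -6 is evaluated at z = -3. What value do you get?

Evaluate each Lagrange basis at z = -3:
L_0(-3) = (-1)·(-3)·(-5)·(-7)/[(-2)·(-4)·(-6)·(-8)] = 35/128
L_1(-3) = (1)·(-3)·(-5)·(-7)/[(2)·(-2)·(-4)·(-6)] = 35/32
L_2(-3) = (1)·(-1)·(-5)·(-7)/[(4)·(2)·(-2)·(-4)] = -35/64
L_3(-3) = (1)·(-1)·(-3)·(-7)/[(6)·(4)·(2)·(-2)] = 7/32
L_4(-3) = (1)·(-1)·(-3)·(-5)/[(8)·(6)·(4)·(2)] = -5/128
Sum: 0 + (-6)·(35/32) + (-8)·(-35/64) + 3·(7/32) + (-6)·(-5/128) = -83/64

-83/64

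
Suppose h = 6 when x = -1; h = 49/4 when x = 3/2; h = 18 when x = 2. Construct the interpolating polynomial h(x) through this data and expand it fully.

h(x) = 3x^2 + x + 4

Newton's divided differences:
h[-1,3/2] = (49/4 - 6) / (3/2 - (-1)) = 5/2
h[3/2,2] = (18 - 49/4) / (2 - 3/2) = 23/2
h[-1,3/2,2] = (23/2 - 5/2) / (2 - (-1)) = 3
h(x) = 6 + (5/2)·(x + 1) + 3·(x + 1)(x - 3/2)
Expanding: h(x) = 3x^2 + x + 4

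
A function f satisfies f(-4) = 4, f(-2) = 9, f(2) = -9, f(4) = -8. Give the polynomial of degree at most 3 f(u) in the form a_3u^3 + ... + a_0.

L_0(u) = (u + 2)(u - 2)(u - 4) / [-96] = -(1/96)u^3 + (1/24)u^2 + (1/24)u - 1/6
L_1(u) = (u + 4)(u - 2)(u - 4) / [48] = (1/48)u^3 - (1/24)u^2 - (1/3)u + 2/3
L_2(u) = (u + 4)(u + 2)(u - 4) / [-48] = -(1/48)u^3 - (1/24)u^2 + (1/3)u + 2/3
L_3(u) = (u + 4)(u + 2)(u - 2) / [96] = (1/96)u^3 + (1/24)u^2 - (1/24)u - 1/6
f(u) = 4·L_0 + 9·L_1 + (-9)·L_2 + (-8)·L_3
  4·L_0(u) = -(1/24)u^3 + (1/6)u^2 + (1/6)u - 2/3
  9·L_1(u) = (3/16)u^3 - (3/8)u^2 - 3u + 6
  (-9)·L_2(u) = (3/16)u^3 + (3/8)u^2 - 3u - 6
  (-8)·L_3(u) = -(1/12)u^3 - (1/3)u^2 + (1/3)u + 4/3
Adding term by term: (1/4)u^3 - (1/6)u^2 - (11/2)u + 2/3

f(u) = (1/4)u^3 - (1/6)u^2 - (11/2)u + 2/3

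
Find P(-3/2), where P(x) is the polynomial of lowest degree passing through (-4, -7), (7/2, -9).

-23/3

L_0(-3/2) = (-5)/[(-15/2)] = 2/3
L_1(-3/2) = (5/2)/[(15/2)] = 1/3
Sum: (-7)·(2/3) + (-9)·(1/3) = -23/3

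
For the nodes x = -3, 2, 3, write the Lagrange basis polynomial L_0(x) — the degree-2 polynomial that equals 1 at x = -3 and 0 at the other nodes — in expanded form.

L_0(x) = (x - 2)(x - 3) / [(-5)·(-6)]
       = (x^2 - 5x + 6) / (30)

L_0(x) = (1/30)x^2 - (1/6)x + 1/5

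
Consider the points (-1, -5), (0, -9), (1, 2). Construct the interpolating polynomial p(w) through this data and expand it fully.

p(w) = (15/2)w^2 + (7/2)w - 9

Build the Lagrange basis polynomials:
L_0(w) = w(w - 1) / [2] = (1/2)w^2 - (1/2)w
L_1(w) = (w + 1)(w - 1) / [-1] = -w^2 + 1
L_2(w) = (w + 1)w / [2] = (1/2)w^2 + (1/2)w
p(w) = (-5)·L_0 + (-9)·L_1 + 2·L_2
  (-5)·L_0(w) = -(5/2)w^2 + (5/2)w
  (-9)·L_1(w) = 9w^2 - 9
  2·L_2(w) = w^2 + w
Adding term by term: (15/2)w^2 + (7/2)w - 9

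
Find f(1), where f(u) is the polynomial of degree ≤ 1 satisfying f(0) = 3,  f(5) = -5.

L_0(1) = (-4)/[(-5)] = 4/5
L_1(1) = (1)/[(5)] = 1/5
Sum: 3·(4/5) + (-5)·(1/5) = 7/5

7/5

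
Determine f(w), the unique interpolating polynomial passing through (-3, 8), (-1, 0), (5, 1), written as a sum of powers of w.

f(w) = (25/48)w^2 - (23/12)w - 39/16

Newton's divided differences:
f[-3,-1] = (0 - 8) / (-1 - (-3)) = -4
f[-1,5] = (1 - 0) / (5 - (-1)) = 1/6
f[-3,-1,5] = (1/6 - (-4)) / (5 - (-3)) = 25/48
f(w) = 8 + (-4)·(w + 3) + (25/48)·(w + 3)(w + 1)
Expanding: f(w) = (25/48)w^2 - (23/12)w - 39/16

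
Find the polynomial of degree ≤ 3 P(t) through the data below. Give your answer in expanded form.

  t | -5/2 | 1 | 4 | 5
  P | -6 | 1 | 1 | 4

P(t) = (11/78)t^3 - (103/156)t^2 + (53/156)t + 46/39

Newton's divided differences:
P[-5/2,1] = (1 - (-6)) / (1 - (-5/2)) = 2
P[1,4] = (1 - 1) / (4 - 1) = 0
P[4,5] = (4 - 1) / (5 - 4) = 3
P[-5/2,1,4] = (0 - 2) / (4 - (-5/2)) = -4/13
P[1,4,5] = (3 - 0) / (5 - 1) = 3/4
P[-5/2,1,4,5] = (3/4 - (-4/13)) / (5 - (-5/2)) = 11/78
P(t) = -6 + 2·(t + 5/2) + (-4/13)·(t + 5/2)(t - 1) + (11/78)·(t + 5/2)(t - 1)(t - 4)
Expanding: P(t) = (11/78)t^3 - (103/156)t^2 + (53/156)t + 46/39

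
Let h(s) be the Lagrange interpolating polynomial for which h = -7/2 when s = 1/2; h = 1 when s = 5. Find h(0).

-4

Evaluate each Lagrange basis at s = 0:
L_0(0) = (-5)/[(-9/2)] = 10/9
L_1(0) = (-1/2)/[(9/2)] = -1/9
Sum: (-7/2)·(10/9) + 1·(-1/9) = -4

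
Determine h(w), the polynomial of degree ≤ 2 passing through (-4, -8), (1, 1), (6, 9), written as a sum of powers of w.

L_0(w) = (w - 1)(w - 6) / [50] = (1/50)w^2 - (7/50)w + 3/25
L_1(w) = (w + 4)(w - 6) / [-25] = -(1/25)w^2 + (2/25)w + 24/25
L_2(w) = (w + 4)(w - 1) / [50] = (1/50)w^2 + (3/50)w - 2/25
h(w) = (-8)·L_0 + 1·L_1 + 9·L_2
  (-8)·L_0(w) = -(4/25)w^2 + (28/25)w - 24/25
  1·L_1(w) = -(1/25)w^2 + (2/25)w + 24/25
  9·L_2(w) = (9/50)w^2 + (27/50)w - 18/25
Adding term by term: -(1/50)w^2 + (87/50)w - 18/25

h(w) = -(1/50)w^2 + (87/50)w - 18/25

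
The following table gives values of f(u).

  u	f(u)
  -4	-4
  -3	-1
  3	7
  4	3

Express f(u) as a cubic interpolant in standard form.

f(u) = -(11/168)u^3 - (1/2)u^2 + (323/168)u + 15/2

Newton's divided differences:
f[-4,-3] = (-1 - (-4)) / (-3 - (-4)) = 3
f[-3,3] = (7 - (-1)) / (3 - (-3)) = 4/3
f[3,4] = (3 - 7) / (4 - 3) = -4
f[-4,-3,3] = (4/3 - 3) / (3 - (-4)) = -5/21
f[-3,3,4] = (-4 - 4/3) / (4 - (-3)) = -16/21
f[-4,-3,3,4] = (-16/21 - (-5/21)) / (4 - (-4)) = -11/168
f(u) = -4 + 3·(u + 4) + (-5/21)·(u + 4)(u + 3) + (-11/168)·(u + 4)(u + 3)(u - 3)
Expanding: f(u) = -(11/168)u^3 - (1/2)u^2 + (323/168)u + 15/2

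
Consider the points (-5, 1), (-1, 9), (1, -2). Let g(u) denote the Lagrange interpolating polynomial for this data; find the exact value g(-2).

L_0(-2) = (-1)·(-3)/[(-4)·(-6)] = 1/8
L_1(-2) = (3)·(-3)/[(4)·(-2)] = 9/8
L_2(-2) = (3)·(-1)/[(6)·(2)] = -1/4
Sum: 1·(1/8) + 9·(9/8) + (-2)·(-1/4) = 43/4

43/4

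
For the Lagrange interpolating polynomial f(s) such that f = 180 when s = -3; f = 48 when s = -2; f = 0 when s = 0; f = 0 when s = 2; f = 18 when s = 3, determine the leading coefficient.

The leading coefficient equals the top divided difference f[-3,-2,0,2,3].
f[-3,-2] = (48 - 180) / (-2 - (-3)) = -132
f[-2,0] = (0 - 48) / (0 - (-2)) = -24
f[0,2] = (0 - 0) / (2 - 0) = 0
f[2,3] = (18 - 0) / (3 - 2) = 18
f[-3,-2,0] = (-24 - (-132)) / (0 - (-3)) = 36
f[-2,0,2] = (0 - (-24)) / (2 - (-2)) = 6
f[0,2,3] = (18 - 0) / (3 - 0) = 6
f[-3,-2,0,2] = (6 - 36) / (2 - (-3)) = -6
f[-2,0,2,3] = (6 - 6) / (3 - (-2)) = 0
f[-3,-2,0,2,3] = (0 - (-6)) / (3 - (-3)) = 1

1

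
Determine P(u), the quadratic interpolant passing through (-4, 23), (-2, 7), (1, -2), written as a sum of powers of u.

Build the Lagrange basis polynomials:
L_0(u) = (u + 2)(u - 1) / [10] = (1/10)u^2 + (1/10)u - 1/5
L_1(u) = (u + 4)(u - 1) / [-6] = -(1/6)u^2 - (1/2)u + 2/3
L_2(u) = (u + 4)(u + 2) / [15] = (1/15)u^2 + (2/5)u + 8/15
P(u) = 23·L_0 + 7·L_1 + (-2)·L_2
  23·L_0(u) = (23/10)u^2 + (23/10)u - 23/5
  7·L_1(u) = -(7/6)u^2 - (7/2)u + 14/3
  (-2)·L_2(u) = -(2/15)u^2 - (4/5)u - 16/15
Adding term by term: u^2 - 2u - 1

P(u) = u^2 - 2u - 1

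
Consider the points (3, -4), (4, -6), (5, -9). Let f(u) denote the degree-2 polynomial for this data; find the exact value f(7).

L_0(7) = (3)·(2)/[(-1)·(-2)] = 3
L_1(7) = (4)·(2)/[(1)·(-1)] = -8
L_2(7) = (4)·(3)/[(2)·(1)] = 6
Sum: (-4)·(3) + (-6)·(-8) + (-9)·(6) = -18

-18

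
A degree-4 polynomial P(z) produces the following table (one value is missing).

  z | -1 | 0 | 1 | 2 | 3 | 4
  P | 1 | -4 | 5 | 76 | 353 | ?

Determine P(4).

1076

The 5 known values determine P uniquely (degree ≤ 4).
L_0(4) = (4)·(3)·(2)·(1)/[(-1)·(-2)·(-3)·(-4)] = 1
L_1(4) = (5)·(3)·(2)·(1)/[(1)·(-1)·(-2)·(-3)] = -5
L_2(4) = (5)·(4)·(2)·(1)/[(2)·(1)·(-1)·(-2)] = 10
L_3(4) = (5)·(4)·(3)·(1)/[(3)·(2)·(1)·(-1)] = -10
L_4(4) = (5)·(4)·(3)·(2)/[(4)·(3)·(2)·(1)] = 5
Sum: 1·(1) + (-4)·(-5) + 5·(10) + 76·(-10) + 353·(5) = 1076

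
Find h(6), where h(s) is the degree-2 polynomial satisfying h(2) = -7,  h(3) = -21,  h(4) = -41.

L_0(6) = (3)·(2)/[(-1)·(-2)] = 3
L_1(6) = (4)·(2)/[(1)·(-1)] = -8
L_2(6) = (4)·(3)/[(2)·(1)] = 6
Sum: (-7)·(3) + (-21)·(-8) + (-41)·(6) = -99

-99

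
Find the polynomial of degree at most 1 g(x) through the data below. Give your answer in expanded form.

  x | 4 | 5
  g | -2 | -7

Build the Lagrange basis polynomials:
L_0(x) = (x - 5) / [-1] = -x + 5
L_1(x) = (x - 4) / [1] = x - 4
g(x) = (-2)·L_0 + (-7)·L_1
  (-2)·L_0(x) = 2x - 10
  (-7)·L_1(x) = -7x + 28
Adding term by term: -5x + 18

g(x) = -5x + 18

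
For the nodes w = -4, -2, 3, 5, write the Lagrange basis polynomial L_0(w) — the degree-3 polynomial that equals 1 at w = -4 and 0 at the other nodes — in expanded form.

L_0(w) = -(1/126)w^3 + (1/21)w^2 + (1/126)w - 5/21

L_0(w) = (w + 2)(w - 3)(w - 5) / [(-2)·(-7)·(-9)]
       = (w^3 - 6w^2 - w + 30) / (-126)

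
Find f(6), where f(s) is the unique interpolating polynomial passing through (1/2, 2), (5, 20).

24

Evaluate each Lagrange basis at s = 6:
L_0(6) = (1)/[(-9/2)] = -2/9
L_1(6) = (11/2)/[(9/2)] = 11/9
Sum: 2·(-2/9) + 20·(11/9) = 24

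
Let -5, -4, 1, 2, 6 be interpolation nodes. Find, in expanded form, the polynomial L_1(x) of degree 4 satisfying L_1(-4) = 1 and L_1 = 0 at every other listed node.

L_1(x) = -(1/300)x^4 + (1/75)x^3 + (1/12)x^2 - (22/75)x + 1/5

L_1(x) = (x + 5)(x - 1)(x - 2)(x - 6) / [(1)·(-5)·(-6)·(-10)]
       = (x^4 - 4x^3 - 25x^2 + 88x - 60) / (-300)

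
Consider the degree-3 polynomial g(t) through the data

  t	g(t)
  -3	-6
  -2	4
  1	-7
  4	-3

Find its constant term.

Build the Lagrange basis polynomials:
L_0(t) = (t + 2)(t - 1)(t - 4) / [-28] = -(1/28)t^3 + (3/28)t^2 + (3/14)t - 2/7
L_1(t) = (t + 3)(t - 1)(t - 4) / [18] = (1/18)t^3 - (1/9)t^2 - (11/18)t + 2/3
L_2(t) = (t + 3)(t + 2)(t - 4) / [-36] = -(1/36)t^3 - (1/36)t^2 + (7/18)t + 2/3
L_3(t) = (t + 3)(t + 2)(t - 1) / [126] = (1/126)t^3 + (2/63)t^2 + (1/126)t - 1/21
g(t) = (-6)·L_0 + 4·L_1 + (-7)·L_2 + (-3)·L_3
Only the constant term is needed; take it from each L_i and combine:
(-6)·(-2/7) + 4·(2/3) + (-7)·(2/3) + (-3)·(-1/21) = -1/7

-1/7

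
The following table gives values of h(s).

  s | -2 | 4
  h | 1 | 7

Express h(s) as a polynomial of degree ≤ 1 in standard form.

h(s) = s + 3

L_0(s) = (s - 4) / [-6] = -(1/6)s + 2/3
L_1(s) = (s + 2) / [6] = (1/6)s + 1/3
h(s) = 1·L_0 + 7·L_1
  1·L_0(s) = -(1/6)s + 2/3
  7·L_1(s) = (7/6)s + 7/3
Adding term by term: s + 3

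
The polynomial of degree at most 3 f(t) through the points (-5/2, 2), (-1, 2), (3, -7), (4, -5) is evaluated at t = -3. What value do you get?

Using Newton's divided-difference form:
f[-5/2,-1] = (2 - 2) / (-1 - (-5/2)) = 0
f[-1,3] = (-7 - 2) / (3 - (-1)) = -9/4
f[3,4] = (-5 - (-7)) / (4 - 3) = 2
f[-5/2,-1,3] = (-9/4 - 0) / (3 - (-5/2)) = -9/22
f[-1,3,4] = (2 - (-9/4)) / (4 - (-1)) = 17/20
f[-5/2,-1,3,4] = (17/20 - (-9/22)) / (4 - (-5/2)) = 277/1430
f(-3) = 2 + 0·(-1/2) + (-9/22)·(-1/2)·(-2) + (277/1430)·(-1/2)·(-2)·(-6) = 613/1430

613/1430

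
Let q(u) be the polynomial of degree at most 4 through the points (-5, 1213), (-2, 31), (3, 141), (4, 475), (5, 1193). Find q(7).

4693

L_0(7) = (9)·(4)·(3)·(2)/[(-3)·(-8)·(-9)·(-10)] = 1/10
L_1(7) = (12)·(4)·(3)·(2)/[(3)·(-5)·(-6)·(-7)] = -16/35
L_2(7) = (12)·(9)·(3)·(2)/[(8)·(5)·(-1)·(-2)] = 81/10
L_3(7) = (12)·(9)·(4)·(2)/[(9)·(6)·(1)·(-1)] = -16
L_4(7) = (12)·(9)·(4)·(3)/[(10)·(7)·(2)·(1)] = 324/35
Sum: 1213·(1/10) + 31·(-16/35) + 141·(81/10) + 475·(-16) + 1193·(324/35) = 4693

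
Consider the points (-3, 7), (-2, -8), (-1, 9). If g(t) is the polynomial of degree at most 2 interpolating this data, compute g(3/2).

Evaluate each Lagrange basis at t = 3/2:
L_0(3/2) = (7/2)·(5/2)/[(-1)·(-2)] = 35/8
L_1(3/2) = (9/2)·(5/2)/[(1)·(-1)] = -45/4
L_2(3/2) = (9/2)·(7/2)/[(2)·(1)] = 63/8
Sum: 7·(35/8) + (-8)·(-45/4) + 9·(63/8) = 383/2

383/2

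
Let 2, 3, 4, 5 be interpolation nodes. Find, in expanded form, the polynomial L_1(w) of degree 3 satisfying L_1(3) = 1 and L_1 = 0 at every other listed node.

L_1(w) = (w - 2)(w - 4)(w - 5) / [(1)·(-1)·(-2)]
       = (w^3 - 11w^2 + 38w - 40) / (2)

L_1(w) = (1/2)w^3 - (11/2)w^2 + 19w - 20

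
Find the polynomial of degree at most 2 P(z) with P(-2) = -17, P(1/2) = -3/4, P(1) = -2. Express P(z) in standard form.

Newton's divided differences:
P[-2,1/2] = (-3/4 - (-17)) / (1/2 - (-2)) = 13/2
P[1/2,1] = (-2 - (-3/4)) / (1 - 1/2) = -5/2
P[-2,1/2,1] = (-5/2 - 13/2) / (1 - (-2)) = -3
P(z) = -17 + (13/2)·(z + 2) + (-3)·(z + 2)(z - 1/2)
Expanding: P(z) = -3z^2 + 2z - 1

P(z) = -3z^2 + 2z - 1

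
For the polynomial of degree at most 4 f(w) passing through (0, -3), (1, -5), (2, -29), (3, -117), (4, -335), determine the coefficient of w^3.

Build the Lagrange basis polynomials:
L_0(w) = (w - 1)(w - 2)(w - 3)(w - 4) / [24] = (1/24)w^4 - (5/12)w^3 + (35/24)w^2 - (25/12)w + 1
L_1(w) = w(w - 2)(w - 3)(w - 4) / [-6] = -(1/6)w^4 + (3/2)w^3 - (13/3)w^2 + 4w
L_2(w) = w(w - 1)(w - 3)(w - 4) / [4] = (1/4)w^4 - 2w^3 + (19/4)w^2 - 3w
L_3(w) = w(w - 1)(w - 2)(w - 4) / [-6] = -(1/6)w^4 + (7/6)w^3 - (7/3)w^2 + (4/3)w
L_4(w) = w(w - 1)(w - 2)(w - 3) / [24] = (1/24)w^4 - (1/4)w^3 + (11/24)w^2 - (1/4)w
f(w) = (-3)·L_0 + (-5)·L_1 + (-29)·L_2 + (-117)·L_3 + (-335)·L_4
Only the coefficient of w^3 is needed; take it from each L_i and combine:
(-3)·(-5/12) + (-5)·(3/2) + (-29)·(-2) + (-117)·(7/6) + (-335)·(-1/4) = -1

-1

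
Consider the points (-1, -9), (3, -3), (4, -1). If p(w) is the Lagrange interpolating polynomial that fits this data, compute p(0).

L_0(0) = (-3)·(-4)/[(-4)·(-5)] = 3/5
L_1(0) = (1)·(-4)/[(4)·(-1)] = 1
L_2(0) = (1)·(-3)/[(5)·(1)] = -3/5
Sum: (-9)·(3/5) + (-3)·(1) + (-1)·(-3/5) = -39/5

-39/5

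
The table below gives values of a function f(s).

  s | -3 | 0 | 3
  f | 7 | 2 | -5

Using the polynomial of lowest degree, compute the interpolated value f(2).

-22/9

Using Newton's divided-difference form:
f[-3,0] = (2 - 7) / (0 - (-3)) = -5/3
f[0,3] = (-5 - 2) / (3 - 0) = -7/3
f[-3,0,3] = (-7/3 - (-5/3)) / (3 - (-3)) = -1/9
f(2) = 7 + (-5/3)·(5) + (-1/9)·(5)·(2) = -22/9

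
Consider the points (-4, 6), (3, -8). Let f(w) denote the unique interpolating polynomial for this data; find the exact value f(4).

Evaluate each Lagrange basis at w = 4:
L_0(4) = (1)/[(-7)] = -1/7
L_1(4) = (8)/[(7)] = 8/7
Sum: 6·(-1/7) + (-8)·(8/7) = -10

-10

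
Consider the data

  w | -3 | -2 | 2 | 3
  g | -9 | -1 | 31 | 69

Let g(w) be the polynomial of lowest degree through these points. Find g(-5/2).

Evaluate each Lagrange basis at w = -5/2:
L_0(-5/2) = (-1/2)·(-9/2)·(-11/2)/[(-1)·(-5)·(-6)] = 33/80
L_1(-5/2) = (1/2)·(-9/2)·(-11/2)/[(1)·(-4)·(-5)] = 99/160
L_2(-5/2) = (1/2)·(-1/2)·(-11/2)/[(5)·(4)·(-1)] = -11/160
L_3(-5/2) = (1/2)·(-1/2)·(-9/2)/[(6)·(5)·(1)] = 3/80
Sum: (-9)·(33/80) + (-1)·(99/160) + 31·(-11/160) + 69·(3/80) = -31/8

-31/8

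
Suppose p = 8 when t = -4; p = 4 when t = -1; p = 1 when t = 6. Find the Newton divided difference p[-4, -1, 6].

19/210

p[-4,-1] = (4 - 8) / (-1 - (-4)) = -4/3
p[-1,6] = (1 - 4) / (6 - (-1)) = -3/7
p[-4,-1,6] = (-3/7 - (-4/3)) / (6 - (-4)) = 19/210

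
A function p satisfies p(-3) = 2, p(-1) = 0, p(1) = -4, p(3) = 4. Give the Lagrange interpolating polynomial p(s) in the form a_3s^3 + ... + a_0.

p(s) = (7/24)s^3 + (5/8)s^2 - (55/24)s - 21/8

Build the Lagrange basis polynomials:
L_0(s) = (s + 1)(s - 1)(s - 3) / [-48] = -(1/48)s^3 + (1/16)s^2 + (1/48)s - 1/16
L_1(s) = (s + 3)(s - 1)(s - 3) / [16] = (1/16)s^3 - (1/16)s^2 - (9/16)s + 9/16
L_2(s) = (s + 3)(s + 1)(s - 3) / [-16] = -(1/16)s^3 - (1/16)s^2 + (9/16)s + 9/16
L_3(s) = (s + 3)(s + 1)(s - 1) / [48] = (1/48)s^3 + (1/16)s^2 - (1/48)s - 1/16
p(s) = 2·L_0 + 0·L_1 + (-4)·L_2 + 4·L_3
  2·L_0(s) = -(1/24)s^3 + (1/8)s^2 + (1/24)s - 1/8
  0·L_1(s) = 0
  (-4)·L_2(s) = (1/4)s^3 + (1/4)s^2 - (9/4)s - 9/4
  4·L_3(s) = (1/12)s^3 + (1/4)s^2 - (1/12)s - 1/4
Adding term by term: (7/24)s^3 + (5/8)s^2 - (55/24)s - 21/8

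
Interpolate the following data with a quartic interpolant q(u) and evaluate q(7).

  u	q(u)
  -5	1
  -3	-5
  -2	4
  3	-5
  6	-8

Evaluate each Lagrange basis at u = 7:
L_0(7) = (10)·(9)·(4)·(1)/[(-2)·(-3)·(-8)·(-11)] = 15/22
L_1(7) = (12)·(9)·(4)·(1)/[(2)·(-1)·(-6)·(-9)] = -4
L_2(7) = (12)·(10)·(4)·(1)/[(3)·(1)·(-5)·(-8)] = 4
L_3(7) = (12)·(10)·(9)·(1)/[(8)·(6)·(5)·(-3)] = -3/2
L_4(7) = (12)·(10)·(9)·(4)/[(11)·(9)·(8)·(3)] = 20/11
Sum: 1·(15/22) + (-5)·(-4) + 4·(4) + (-5)·(-3/2) + (-8)·(20/11) = 326/11

326/11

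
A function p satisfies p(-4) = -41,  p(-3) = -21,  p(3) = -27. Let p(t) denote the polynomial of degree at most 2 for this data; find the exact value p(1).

-1

L_0(1) = (4)·(-2)/[(-1)·(-7)] = -8/7
L_1(1) = (5)·(-2)/[(1)·(-6)] = 5/3
L_2(1) = (5)·(4)/[(7)·(6)] = 10/21
Sum: (-41)·(-8/7) + (-21)·(5/3) + (-27)·(10/21) = -1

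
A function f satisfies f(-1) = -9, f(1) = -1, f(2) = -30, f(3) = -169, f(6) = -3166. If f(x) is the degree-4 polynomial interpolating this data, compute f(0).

2

Evaluate each Lagrange basis at x = 0:
L_0(0) = (-1)·(-2)·(-3)·(-6)/[(-2)·(-3)·(-4)·(-7)] = 3/14
L_1(0) = (1)·(-2)·(-3)·(-6)/[(2)·(-1)·(-2)·(-5)] = 9/5
L_2(0) = (1)·(-1)·(-3)·(-6)/[(3)·(1)·(-1)·(-4)] = -3/2
L_3(0) = (1)·(-1)·(-2)·(-6)/[(4)·(2)·(1)·(-3)] = 1/2
L_4(0) = (1)·(-1)·(-2)·(-3)/[(7)·(5)·(4)·(3)] = -1/70
Sum: (-9)·(3/14) + (-1)·(9/5) + (-30)·(-3/2) + (-169)·(1/2) + (-3166)·(-1/70) = 2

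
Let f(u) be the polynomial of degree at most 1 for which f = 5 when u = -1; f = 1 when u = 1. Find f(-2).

7

Evaluate each Lagrange basis at u = -2:
L_0(-2) = (-3)/[(-2)] = 3/2
L_1(-2) = (-1)/[(2)] = -1/2
Sum: 5·(3/2) + 1·(-1/2) = 7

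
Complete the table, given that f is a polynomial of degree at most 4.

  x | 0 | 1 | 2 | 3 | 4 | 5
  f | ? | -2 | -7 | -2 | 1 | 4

39

The 5 known values determine f uniquely (degree ≤ 4).
L_0(0) = (-2)·(-3)·(-4)·(-5)/[(-1)·(-2)·(-3)·(-4)] = 5
L_1(0) = (-1)·(-3)·(-4)·(-5)/[(1)·(-1)·(-2)·(-3)] = -10
L_2(0) = (-1)·(-2)·(-4)·(-5)/[(2)·(1)·(-1)·(-2)] = 10
L_3(0) = (-1)·(-2)·(-3)·(-5)/[(3)·(2)·(1)·(-1)] = -5
L_4(0) = (-1)·(-2)·(-3)·(-4)/[(4)·(3)·(2)·(1)] = 1
Sum: (-2)·(5) + (-7)·(-10) + (-2)·(10) + 1·(-5) + 4·(1) = 39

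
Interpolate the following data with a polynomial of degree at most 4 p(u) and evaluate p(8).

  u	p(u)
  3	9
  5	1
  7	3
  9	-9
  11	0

Evaluate each Lagrange basis at u = 8:
L_0(8) = (3)·(1)·(-1)·(-3)/[(-2)·(-4)·(-6)·(-8)] = 3/128
L_1(8) = (5)·(1)·(-1)·(-3)/[(2)·(-2)·(-4)·(-6)] = -5/32
L_2(8) = (5)·(3)·(-1)·(-3)/[(4)·(2)·(-2)·(-4)] = 45/64
L_3(8) = (5)·(3)·(1)·(-3)/[(6)·(4)·(2)·(-2)] = 15/32
L_4(8) = (5)·(3)·(1)·(-1)/[(8)·(6)·(4)·(2)] = -5/128
Sum: 9·(3/128) + 1·(-5/32) + 3·(45/64) + (-9)·(15/32) + 0 = -263/128

-263/128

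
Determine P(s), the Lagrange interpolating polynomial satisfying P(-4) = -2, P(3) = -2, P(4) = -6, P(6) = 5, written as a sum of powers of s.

P(s) = (11/30)s^3 - (8/5)s^2 - (191/30)s + 108/5

L_0(s) = (s - 3)(s - 4)(s - 6) / [-560] = -(1/560)s^3 + (13/560)s^2 - (27/280)s + 9/70
L_1(s) = (s + 4)(s - 4)(s - 6) / [21] = (1/21)s^3 - (2/7)s^2 - (16/21)s + 32/7
L_2(s) = (s + 4)(s - 3)(s - 6) / [-16] = -(1/16)s^3 + (5/16)s^2 + (9/8)s - 9/2
L_3(s) = (s + 4)(s - 3)(s - 4) / [60] = (1/60)s^3 - (1/20)s^2 - (4/15)s + 4/5
P(s) = (-2)·L_0 + (-2)·L_1 + (-6)·L_2 + 5·L_3
  (-2)·L_0(s) = (1/280)s^3 - (13/280)s^2 + (27/140)s - 9/35
  (-2)·L_1(s) = -(2/21)s^3 + (4/7)s^2 + (32/21)s - 64/7
  (-6)·L_2(s) = (3/8)s^3 - (15/8)s^2 - (27/4)s + 27
  5·L_3(s) = (1/12)s^3 - (1/4)s^2 - (4/3)s + 4
Adding term by term: (11/30)s^3 - (8/5)s^2 - (191/30)s + 108/5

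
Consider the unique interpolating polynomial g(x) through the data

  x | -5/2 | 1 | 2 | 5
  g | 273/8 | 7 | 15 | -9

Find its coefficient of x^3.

-1

Build the Lagrange basis polynomials:
L_0(x) = (x - 1)(x - 2)(x - 5) / [-945/8] = -(8/945)x^3 + (64/945)x^2 - (136/945)x + 16/189
L_1(x) = (x + 5/2)(x - 2)(x - 5) / [14] = (1/14)x^3 - (9/28)x^2 - (15/28)x + 25/14
L_2(x) = (x + 5/2)(x - 1)(x - 5) / [-27/2] = -(2/27)x^3 + (7/27)x^2 + (20/27)x - 25/27
L_3(x) = (x + 5/2)(x - 1)(x - 2) / [90] = (1/90)x^3 - (1/180)x^2 - (11/180)x + 1/18
g(x) = (273/8)·L_0 + 7·L_1 + 15·L_2 + (-9)·L_3
Only the coefficient of x^3 is needed; take it from each L_i and combine:
(273/8)·(-8/945) + 7·(1/14) + 15·(-2/27) + (-9)·(1/90) = -1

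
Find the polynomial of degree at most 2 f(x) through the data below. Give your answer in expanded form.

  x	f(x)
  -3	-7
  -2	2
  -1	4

Build the Lagrange basis polynomials:
L_0(x) = (x + 2)(x + 1) / [2] = (1/2)x^2 + (3/2)x + 1
L_1(x) = (x + 3)(x + 1) / [-1] = -x^2 - 4x - 3
L_2(x) = (x + 3)(x + 2) / [2] = (1/2)x^2 + (5/2)x + 3
f(x) = (-7)·L_0 + 2·L_1 + 4·L_2
  (-7)·L_0(x) = -(7/2)x^2 - (21/2)x - 7
  2·L_1(x) = -2x^2 - 8x - 6
  4·L_2(x) = 2x^2 + 10x + 12
Adding term by term: -(7/2)x^2 - (17/2)x - 1

f(x) = -(7/2)x^2 - (17/2)x - 1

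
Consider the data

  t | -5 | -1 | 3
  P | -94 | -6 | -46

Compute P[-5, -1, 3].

-4

P[-5,-1] = (-6 - (-94)) / (-1 - (-5)) = 22
P[-1,3] = (-46 - (-6)) / (3 - (-1)) = -10
P[-5,-1,3] = (-10 - 22) / (3 - (-5)) = -4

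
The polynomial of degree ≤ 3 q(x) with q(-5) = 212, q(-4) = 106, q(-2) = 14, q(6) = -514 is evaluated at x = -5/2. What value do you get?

Evaluate each Lagrange basis at x = -5/2:
L_0(-5/2) = (3/2)·(-1/2)·(-17/2)/[(-1)·(-3)·(-11)] = -17/88
L_1(-5/2) = (5/2)·(-1/2)·(-17/2)/[(1)·(-2)·(-10)] = 17/32
L_2(-5/2) = (5/2)·(3/2)·(-17/2)/[(3)·(2)·(-8)] = 85/128
L_3(-5/2) = (5/2)·(3/2)·(-1/2)/[(11)·(10)·(8)] = -3/1408
Sum: 212·(-17/88) + 106·(17/32) + 14·(85/128) + (-514)·(-3/1408) = 103/4

103/4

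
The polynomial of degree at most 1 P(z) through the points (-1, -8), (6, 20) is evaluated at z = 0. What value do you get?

L_0(0) = (-6)/[(-7)] = 6/7
L_1(0) = (1)/[(7)] = 1/7
Sum: (-8)·(6/7) + 20·(1/7) = -4

-4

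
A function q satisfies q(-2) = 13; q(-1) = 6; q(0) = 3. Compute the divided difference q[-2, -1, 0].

2

q[-2,-1] = (6 - 13) / (-1 - (-2)) = -7
q[-1,0] = (3 - 6) / (0 - (-1)) = -3
q[-2,-1,0] = (-3 - (-7)) / (0 - (-2)) = 2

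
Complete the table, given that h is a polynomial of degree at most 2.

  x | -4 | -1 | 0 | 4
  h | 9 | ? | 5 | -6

213/32

The 3 known values determine h uniquely (degree ≤ 2).
Evaluate each Lagrange basis at x = -1:
L_0(-1) = (-1)·(-5)/[(-4)·(-8)] = 5/32
L_1(-1) = (3)·(-5)/[(4)·(-4)] = 15/16
L_2(-1) = (3)·(-1)/[(8)·(4)] = -3/32
Sum: 9·(5/32) + 5·(15/16) + (-6)·(-3/32) = 213/32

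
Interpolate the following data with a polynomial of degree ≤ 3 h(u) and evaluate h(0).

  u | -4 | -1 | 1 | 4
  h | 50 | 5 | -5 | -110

2

Evaluate each Lagrange basis at u = 0:
L_0(0) = (1)·(-1)·(-4)/[(-3)·(-5)·(-8)] = -1/30
L_1(0) = (4)·(-1)·(-4)/[(3)·(-2)·(-5)] = 8/15
L_2(0) = (4)·(1)·(-4)/[(5)·(2)·(-3)] = 8/15
L_3(0) = (4)·(1)·(-1)/[(8)·(5)·(3)] = -1/30
Sum: 50·(-1/30) + 5·(8/15) + (-5)·(8/15) + (-110)·(-1/30) = 2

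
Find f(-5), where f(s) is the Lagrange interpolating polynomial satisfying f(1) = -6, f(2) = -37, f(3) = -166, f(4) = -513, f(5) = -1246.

Evaluate each Lagrange basis at s = -5:
L_0(-5) = (-7)·(-8)·(-9)·(-10)/[(-1)·(-2)·(-3)·(-4)] = 210
L_1(-5) = (-6)·(-8)·(-9)·(-10)/[(1)·(-1)·(-2)·(-3)] = -720
L_2(-5) = (-6)·(-7)·(-9)·(-10)/[(2)·(1)·(-1)·(-2)] = 945
L_3(-5) = (-6)·(-7)·(-8)·(-10)/[(3)·(2)·(1)·(-1)] = -560
L_4(-5) = (-6)·(-7)·(-8)·(-9)/[(4)·(3)·(2)·(1)] = 126
Sum: (-6)·(210) + (-37)·(-720) + (-166)·(945) + (-513)·(-560) + (-1246)·(126) = -1206

-1206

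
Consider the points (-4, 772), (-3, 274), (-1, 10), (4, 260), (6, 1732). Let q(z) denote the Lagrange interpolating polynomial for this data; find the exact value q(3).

58

Evaluate each Lagrange basis at z = 3:
L_0(3) = (6)·(4)·(-1)·(-3)/[(-1)·(-3)·(-8)·(-10)] = 3/10
L_1(3) = (7)·(4)·(-1)·(-3)/[(1)·(-2)·(-7)·(-9)] = -2/3
L_2(3) = (7)·(6)·(-1)·(-3)/[(3)·(2)·(-5)·(-7)] = 3/5
L_3(3) = (7)·(6)·(4)·(-3)/[(8)·(7)·(5)·(-2)] = 9/10
L_4(3) = (7)·(6)·(4)·(-1)/[(10)·(9)·(7)·(2)] = -2/15
Sum: 772·(3/10) + 274·(-2/3) + 10·(3/5) + 260·(9/10) + 1732·(-2/15) = 58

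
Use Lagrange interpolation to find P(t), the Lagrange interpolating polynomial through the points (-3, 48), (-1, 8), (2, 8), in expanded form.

Build the Lagrange basis polynomials:
L_0(t) = (t + 1)(t - 2) / [10] = (1/10)t^2 - (1/10)t - 1/5
L_1(t) = (t + 3)(t - 2) / [-6] = -(1/6)t^2 - (1/6)t + 1
L_2(t) = (t + 3)(t + 1) / [15] = (1/15)t^2 + (4/15)t + 1/5
P(t) = 48·L_0 + 8·L_1 + 8·L_2
  48·L_0(t) = (24/5)t^2 - (24/5)t - 48/5
  8·L_1(t) = -(4/3)t^2 - (4/3)t + 8
  8·L_2(t) = (8/15)t^2 + (32/15)t + 8/5
Adding term by term: 4t^2 - 4t

P(t) = 4t^2 - 4t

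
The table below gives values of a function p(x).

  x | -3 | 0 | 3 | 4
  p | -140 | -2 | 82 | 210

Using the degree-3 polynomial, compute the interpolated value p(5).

Evaluate each Lagrange basis at x = 5:
L_0(5) = (5)·(2)·(1)/[(-3)·(-6)·(-7)] = -5/63
L_1(5) = (8)·(2)·(1)/[(3)·(-3)·(-4)] = 4/9
L_2(5) = (8)·(5)·(1)/[(6)·(3)·(-1)] = -20/9
L_3(5) = (8)·(5)·(2)/[(7)·(4)·(1)] = 20/7
Sum: (-140)·(-5/63) + (-2)·(4/9) + 82·(-20/9) + 210·(20/7) = 428

428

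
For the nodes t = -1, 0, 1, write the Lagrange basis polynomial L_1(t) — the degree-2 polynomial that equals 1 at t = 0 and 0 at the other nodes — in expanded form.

L_1(t) = -t^2 + 1

L_1(t) = (t + 1)(t - 1) / [(1)·(-1)]
       = (t^2 - 1) / (-1)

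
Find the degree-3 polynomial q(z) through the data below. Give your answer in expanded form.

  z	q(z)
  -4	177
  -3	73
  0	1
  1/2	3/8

Build the Lagrange basis polynomials:
L_0(z) = (z + 3)z(z - 1/2) / [-18] = -(1/18)z^3 - (5/36)z^2 + (1/12)z
L_1(z) = (z + 4)z(z - 1/2) / [21/2] = (2/21)z^3 + (1/3)z^2 - (4/21)z
L_2(z) = (z + 4)(z + 3)(z - 1/2) / [-6] = -(1/6)z^3 - (13/12)z^2 - (17/12)z + 1
L_3(z) = (z + 4)(z + 3)z / [63/8] = (8/63)z^3 + (8/9)z^2 + (32/21)z
q(z) = 177·L_0 + 73·L_1 + 1·L_2 + (3/8)·L_3
  177·L_0(z) = -(59/6)z^3 - (295/12)z^2 + (59/4)z
  73·L_1(z) = (146/21)z^3 + (73/3)z^2 - (292/21)z
  1·L_2(z) = -(1/6)z^3 - (13/12)z^2 - (17/12)z + 1
  (3/8)·L_3(z) = (1/21)z^3 + (1/3)z^2 + (4/7)z
Adding term by term: -3z^3 - z^2 + 1

q(z) = -3z^3 - z^2 + 1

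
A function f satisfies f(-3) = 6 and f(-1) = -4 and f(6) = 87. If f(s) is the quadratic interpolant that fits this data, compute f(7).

L_0(7) = (8)·(1)/[(-2)·(-9)] = 4/9
L_1(7) = (10)·(1)/[(2)·(-7)] = -5/7
L_2(7) = (10)·(8)/[(9)·(7)] = 80/63
Sum: 6·(4/9) + (-4)·(-5/7) + 87·(80/63) = 116

116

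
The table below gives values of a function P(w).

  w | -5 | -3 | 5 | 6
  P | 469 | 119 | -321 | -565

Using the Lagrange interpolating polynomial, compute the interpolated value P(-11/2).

4887/8

Evaluate each Lagrange basis at w = -11/2:
L_0(-11/2) = (-5/2)·(-21/2)·(-23/2)/[(-2)·(-10)·(-11)] = 483/352
L_1(-11/2) = (-1/2)·(-21/2)·(-23/2)/[(2)·(-8)·(-9)] = -161/384
L_2(-11/2) = (-1/2)·(-5/2)·(-23/2)/[(10)·(8)·(-1)] = 23/128
L_3(-11/2) = (-1/2)·(-5/2)·(-21/2)/[(11)·(9)·(1)] = -35/264
Sum: 469·(483/352) + 119·(-161/384) + (-321)·(23/128) + (-565)·(-35/264) = 4887/8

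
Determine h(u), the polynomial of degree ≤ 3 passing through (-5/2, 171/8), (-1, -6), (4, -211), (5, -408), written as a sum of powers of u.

h(u) = -3u^3 - 2u^2 + 4u - 3

Build the Lagrange basis polynomials:
L_0(u) = (u + 1)(u - 4)(u - 5) / [-585/8] = -(8/585)u^3 + (64/585)u^2 - (88/585)u - 32/117
L_1(u) = (u + 5/2)(u - 4)(u - 5) / [45] = (1/45)u^3 - (13/90)u^2 - (1/18)u + 10/9
L_2(u) = (u + 5/2)(u + 1)(u - 5) / [-65/2] = -(2/65)u^3 + (3/65)u^2 + (6/13)u + 5/13
L_3(u) = (u + 5/2)(u + 1)(u - 4) / [45] = (1/45)u^3 - (1/90)u^2 - (23/90)u - 2/9
h(u) = (171/8)·L_0 + (-6)·L_1 + (-211)·L_2 + (-408)·L_3
  (171/8)·L_0(u) = -(19/65)u^3 + (152/65)u^2 - (209/65)u - 76/13
  (-6)·L_1(u) = -(2/15)u^3 + (13/15)u^2 + (1/3)u - 20/3
  (-211)·L_2(u) = (422/65)u^3 - (633/65)u^2 - (1266/13)u - 1055/13
  (-408)·L_3(u) = -(136/15)u^3 + (68/15)u^2 + (1564/15)u + 272/3
Adding term by term: -3u^3 - 2u^2 + 4u - 3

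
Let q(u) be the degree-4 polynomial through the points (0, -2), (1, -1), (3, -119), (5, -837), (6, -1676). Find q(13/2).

L_0(13/2) = (11/2)·(7/2)·(3/2)·(1/2)/[(-1)·(-3)·(-5)·(-6)] = 77/480
L_1(13/2) = (13/2)·(7/2)·(3/2)·(1/2)/[(1)·(-2)·(-4)·(-5)] = -273/640
L_2(13/2) = (13/2)·(11/2)·(3/2)·(1/2)/[(3)·(2)·(-2)·(-3)] = 143/192
L_3(13/2) = (13/2)·(11/2)·(7/2)·(1/2)/[(5)·(4)·(2)·(-1)] = -1001/640
L_4(13/2) = (13/2)·(11/2)·(7/2)·(3/2)/[(6)·(5)·(3)·(1)] = 1001/480
Sum: (-2)·(77/480) + (-1)·(-273/640) + (-119)·(143/192) + (-837)·(-1001/640) + (-1676)·(1001/480) = -36393/16

-36393/16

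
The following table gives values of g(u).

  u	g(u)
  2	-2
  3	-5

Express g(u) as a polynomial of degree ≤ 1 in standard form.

L_0(u) = (u - 3) / [-1] = -u + 3
L_1(u) = (u - 2) / [1] = u - 2
g(u) = (-2)·L_0 + (-5)·L_1
  (-2)·L_0(u) = 2u - 6
  (-5)·L_1(u) = -5u + 10
Adding term by term: -3u + 4

g(u) = -3u + 4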